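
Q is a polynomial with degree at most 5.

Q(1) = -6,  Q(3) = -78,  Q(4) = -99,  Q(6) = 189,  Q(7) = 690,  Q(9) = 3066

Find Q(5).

Write Q(m) = am^5 + bm^4 + cm³ + dm² + em + p; the 6 given values yield a linear system in the 6 coefficients.
Solving, the leading coefficient vanishes, and Q(m) = m^4 - 4m³ - 8m² + 8m - 3.
Then Q(5) = -38.

-38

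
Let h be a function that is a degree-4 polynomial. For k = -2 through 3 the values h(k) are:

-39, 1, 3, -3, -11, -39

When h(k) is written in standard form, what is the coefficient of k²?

First differences: 40, 2, -6, -8, -28. Second differences: -38, -8, -2, -20. Third differences: 30, 6, -18. Fourth differences: -24, -24.
Level-4 differences are constant, so h has degree 4.
Fitting a degree-4 polynomial gives h(k) = -k^4 + 3k³ - 3k² - 5k + 3.
The coefficient of k² is -3.

-3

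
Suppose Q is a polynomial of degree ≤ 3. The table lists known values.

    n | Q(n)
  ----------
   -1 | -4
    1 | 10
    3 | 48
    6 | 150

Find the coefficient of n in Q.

Write Q(n) = an³ + bn² + cn + d; the 4 given values yield a linear system in the 4 coefficients.
Solving, the leading coefficient vanishes, and Q(n) = 3n² + 7n.
The coefficient of n is 7.

7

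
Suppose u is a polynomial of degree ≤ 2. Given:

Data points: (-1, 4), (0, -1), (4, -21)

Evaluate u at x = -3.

Write u(x) = ax² + bx + c; the 3 given values yield a linear system in the 3 coefficients.
Solving, the leading coefficient vanishes, and u(x) = -5x - 1.
Then u(-3) = 14.

14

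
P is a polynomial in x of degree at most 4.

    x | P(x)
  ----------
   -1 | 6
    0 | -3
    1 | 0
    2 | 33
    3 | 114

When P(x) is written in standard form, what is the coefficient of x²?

6

First differences: -9, 3, 33, 81. Second differences: 12, 30, 48. Third differences: 18, 18.
Level-3 differences are constant, so P has degree 3.
Fitting a degree-3 polynomial gives P(x) = 3x³ + 6x² - 6x - 3.
The coefficient of x² is 6.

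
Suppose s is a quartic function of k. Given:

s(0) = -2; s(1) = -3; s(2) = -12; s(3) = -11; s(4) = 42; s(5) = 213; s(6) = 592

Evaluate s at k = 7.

First differences: -1, -9, 1, 53, 171, 379. Second differences: -8, 10, 52, 118, 208. Third differences: 18, 42, 66, 90. Fourth differences: 24, 24, 24.
Level-4 differences are constant, so s has degree 4.
Fitting a degree-4 polynomial gives s(k) = k^4 - 3k³ - 2k² + 3k - 2.
Then s(7) = 1293.

1293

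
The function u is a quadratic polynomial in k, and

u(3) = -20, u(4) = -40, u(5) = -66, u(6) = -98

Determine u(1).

Write u(k) = ak² + bk + c; the 4 given values yield a linear system in the 3 coefficients.
Solving, u(k) = -3k² + k + 4.
Then u(1) = 2.

2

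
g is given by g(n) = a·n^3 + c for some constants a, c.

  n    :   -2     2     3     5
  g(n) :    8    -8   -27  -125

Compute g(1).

From g(-2) = 8 and g(2) = -8: -8a + c = 8 and 8a + c = -8.
Subtracting: 16a = -16, so a = -1; then c = 8 − (-1)·(-8) = 0.
So g(n) = -1n³ + 0, and g(1) = -1.

-1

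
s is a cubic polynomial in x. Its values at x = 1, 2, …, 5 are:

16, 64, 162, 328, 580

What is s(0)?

0

First differences: 48, 98, 166, 252. Second differences: 50, 68, 86. Third differences: 18, 18.
Level-3 differences are constant, so s has degree 3.
Fitting a degree-3 polynomial gives s(x) = 3x³ + 7x² + 6x.
Then s(0) = 0.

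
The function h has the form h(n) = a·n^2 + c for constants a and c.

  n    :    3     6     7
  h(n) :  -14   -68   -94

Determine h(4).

-28

From h(3) = -14 and h(6) = -68: 9a + c = -14 and 36a + c = -68.
Subtracting: 27a = -54, so a = -2; then c = -14 − (-2)·9 = 4.
So h(n) = -2n² + 4, and h(4) = -28.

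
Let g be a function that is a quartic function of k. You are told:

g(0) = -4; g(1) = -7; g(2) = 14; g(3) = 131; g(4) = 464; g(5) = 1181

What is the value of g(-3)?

149

Write g(k) = ak^4 + bk³ + ck² + dk + e; the 6 given values yield a linear system in the 5 coefficients.
Solving, g(k) = 2k^4 - 2k² - 3k - 4.
Then g(-3) = 149.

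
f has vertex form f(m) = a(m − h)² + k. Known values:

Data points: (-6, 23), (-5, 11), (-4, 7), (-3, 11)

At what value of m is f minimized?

-4

First differences -12, -4, 4; second difference 8 = 2a, so a = 4.
Expanding, the m-coefficient is −2ah = -8h; matching it to the data gives h = -4, and then k = 7.
So f(m) = 4(m + 4)² + 7.
Hence h = -4.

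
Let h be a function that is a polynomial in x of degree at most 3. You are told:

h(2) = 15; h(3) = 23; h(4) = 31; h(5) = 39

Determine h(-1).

Write h(x) = ax³ + bx² + cx + d; the 4 given values yield a linear system in the 4 coefficients.
Solving, the top 2 coefficients vanish, and h(x) = 8x - 1.
Then h(-1) = -9.

-9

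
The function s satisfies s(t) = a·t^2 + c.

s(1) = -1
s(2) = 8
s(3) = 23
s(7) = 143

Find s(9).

239

From s(1) = -1 and s(2) = 8: 1a + c = -1 and 4a + c = 8.
Subtracting: 3a = 9, so a = 3; then c = -1 − 3·1 = -4.
So s(t) = 3t² − 4, and s(9) = 239.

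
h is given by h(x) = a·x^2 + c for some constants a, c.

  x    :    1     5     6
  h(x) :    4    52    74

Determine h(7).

From h(1) = 4 and h(5) = 52: 1a + c = 4 and 25a + c = 52.
Subtracting: 24a = 48, so a = 2; then c = 4 − 2·1 = 2.
So h(x) = 2x² + 2, and h(7) = 100.

100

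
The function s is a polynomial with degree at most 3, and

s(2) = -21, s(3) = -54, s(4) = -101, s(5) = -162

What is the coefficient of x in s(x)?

2

First differences: -33, -47, -61. Second differences: -14, -14.
Level-2 differences are constant, so s has degree 2.
Fitting a degree-2 polynomial gives s(x) = -7x² + 2x + 3.
The coefficient of x is 2.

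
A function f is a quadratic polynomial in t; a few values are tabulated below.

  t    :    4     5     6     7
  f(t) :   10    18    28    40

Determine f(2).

First differences: 8, 10, 12. Second differences: 2, 2.
Level-2 differences are constant, so f has degree 2.
Fitting a degree-2 polynomial gives f(t) = t² - t - 2.
Then f(2) = 0.

0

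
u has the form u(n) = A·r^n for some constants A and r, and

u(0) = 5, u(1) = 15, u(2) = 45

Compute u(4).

405

Consecutive ratio: 15/5 = 3, and 45/15 = 3, so r = 3.
Then A·3^0 = 5 gives A = 5, and u(n) = 5·3^n.
u(4) = 5·3^4 = 405.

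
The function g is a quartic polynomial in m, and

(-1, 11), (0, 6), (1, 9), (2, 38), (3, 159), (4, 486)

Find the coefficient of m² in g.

2

Write g(m) = am^4 + bm³ + cm² + dm + e; the 6 given values yield a linear system in the 5 coefficients.
Solving, g(m) = 2m^4 - m³ + 2m² + 6.
The coefficient of m² is 2.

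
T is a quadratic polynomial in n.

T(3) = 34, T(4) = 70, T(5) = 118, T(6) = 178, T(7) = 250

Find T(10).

538

First differences: 36, 48, 60, 72. Second differences: 12, 12, 12.
Level-2 differences are constant, so T has degree 2.
Fitting a degree-2 polynomial gives T(n) = 6n² - 6n - 2.
Then T(10) = 538.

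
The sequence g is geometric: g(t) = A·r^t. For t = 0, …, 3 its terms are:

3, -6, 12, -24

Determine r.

-2

Consecutive ratio: -6/3 = -2, and 12/(-6) = -2, so r = -2.
Then A·(-2)^0 = 3 gives A = 3, and g(t) = 3·(-2)^t.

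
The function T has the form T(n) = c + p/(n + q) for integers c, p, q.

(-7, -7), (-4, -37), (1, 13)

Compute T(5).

8

(T(n) − c)(n + q) = p for each data point; the three points give a linear system in c and q, then p follows.
Solving: c = 3, q = 3, p = 40, so T(n) = 3 + 40/(n + 3).
Then T(5) = 3 + 40/8 = 8.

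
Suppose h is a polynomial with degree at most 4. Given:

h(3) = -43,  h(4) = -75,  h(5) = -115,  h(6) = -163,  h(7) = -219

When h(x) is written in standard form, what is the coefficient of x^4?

Write h(x) = ax^4 + bx³ + cx² + dx + e; the 5 given values yield a linear system in the 5 coefficients.
Solving, the top 2 coefficients vanish, and h(x) = -4x² - 4x + 5.
The coefficient of x^4 is 0.

0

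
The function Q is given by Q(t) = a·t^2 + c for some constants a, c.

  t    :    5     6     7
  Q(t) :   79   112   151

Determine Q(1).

From Q(5) = 79 and Q(6) = 112: 25a + c = 79 and 36a + c = 112.
Subtracting: 11a = 33, so a = 3; then c = 79 − 3·25 = 4.
So Q(t) = 3t² + 4, and Q(1) = 7.

7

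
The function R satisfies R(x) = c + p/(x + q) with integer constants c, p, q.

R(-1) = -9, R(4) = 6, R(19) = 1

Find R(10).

(R(x) − c)(x + q) = p for each data point; the three points give a linear system in c and q, then p follows.
Solving: c = 0, q = -1, p = 18, so R(x) = 18/(x − 1).
Then R(10) = 0 + 18/9 = 2.

2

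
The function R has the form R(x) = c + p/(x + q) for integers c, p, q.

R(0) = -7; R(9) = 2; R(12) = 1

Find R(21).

(R(x) − c)(x + q) = p for each data point; the three points give a linear system in c and q, then p follows.
Solving: c = -1, q = -3, p = 18, so R(x) = -1 + 18/(x − 3).
Then R(21) = -1 + 18/18 = 0.

0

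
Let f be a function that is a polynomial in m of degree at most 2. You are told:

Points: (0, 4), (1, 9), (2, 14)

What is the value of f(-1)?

First differences: 5, 5.
Level-1 differences are constant, so f has degree 1.
Fitting a degree-1 polynomial gives f(m) = 5m + 4.
Then f(-1) = -1.

-1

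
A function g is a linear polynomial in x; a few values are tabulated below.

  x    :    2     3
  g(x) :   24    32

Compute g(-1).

0

Write g(x) = ax + b; the 2 given values yield a linear system in the 2 coefficients.
Solving, g(x) = 8x + 8.
Then g(-1) = 0.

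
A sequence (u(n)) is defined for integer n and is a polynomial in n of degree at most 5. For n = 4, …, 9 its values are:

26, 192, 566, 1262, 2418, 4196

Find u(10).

First differences: 166, 374, 696, 1156, 1778. Second differences: 208, 322, 460, 622. Third differences: 114, 138, 162. Fourth differences: 24, 24.
Level-4 differences are constant, so u has degree 4.
Extending the table by one column gives the next first difference 2586, so u(10) = 4196 + 2586 = 6782.

6782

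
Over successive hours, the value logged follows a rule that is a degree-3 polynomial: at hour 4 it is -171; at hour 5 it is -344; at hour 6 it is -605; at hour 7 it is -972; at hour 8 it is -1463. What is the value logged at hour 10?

-2889

Write the value at k as T(k).
First differences: -173, -261, -367, -491. Second differences: -88, -106, -124. Third differences: -18, -18.
Level-3 differences are constant, so T has degree 3.
Fitting a degree-3 polynomial gives T(k) = -3k³ + k² + k + 1.
Then T(10) = -2889.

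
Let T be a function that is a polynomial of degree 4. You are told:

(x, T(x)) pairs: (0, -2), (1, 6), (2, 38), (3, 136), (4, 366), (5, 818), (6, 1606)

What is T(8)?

4766

First differences: 8, 32, 98, 230, 452, 788. Second differences: 24, 66, 132, 222, 336. Third differences: 42, 66, 90, 114. Fourth differences: 24, 24, 24.
Level-4 differences are constant, so T has degree 4.
Fitting a degree-4 polynomial gives T(x) = x^4 + x³ + 2x² + 4x - 2.
Then T(8) = 4766.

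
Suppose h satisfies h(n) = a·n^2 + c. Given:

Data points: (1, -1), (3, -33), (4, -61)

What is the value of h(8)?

From h(1) = -1 and h(3) = -33: 1a + c = -1 and 9a + c = -33.
Subtracting: 8a = -32, so a = -4; then c = -1 − (-4)·1 = 3.
So h(n) = -4n² + 3, and h(8) = -253.

-253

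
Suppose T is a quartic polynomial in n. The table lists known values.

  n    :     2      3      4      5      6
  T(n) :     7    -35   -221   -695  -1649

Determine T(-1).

-11

Write T(n) = an^4 + bn³ + cn² + dn + e; the 5 given values yield a linear system in the 5 coefficients.
Solving, T(n) = -2n^4 + 4n³ + 2n² + 2n - 5.
Then T(-1) = -11.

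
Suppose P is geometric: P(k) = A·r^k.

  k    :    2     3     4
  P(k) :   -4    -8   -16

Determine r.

Consecutive ratio: -8/(-4) = 2, and -16/(-8) = 2, so r = 2.
Then A·2^2 = -4 gives A = -1, and P(k) = -1·2^k.

2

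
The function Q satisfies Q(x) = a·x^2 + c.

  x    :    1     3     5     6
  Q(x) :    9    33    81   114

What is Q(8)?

198

From Q(1) = 9 and Q(3) = 33: 1a + c = 9 and 9a + c = 33.
Subtracting: 8a = 24, so a = 3; then c = 9 − 3·1 = 6.
So Q(x) = 3x² + 6, and Q(8) = 198.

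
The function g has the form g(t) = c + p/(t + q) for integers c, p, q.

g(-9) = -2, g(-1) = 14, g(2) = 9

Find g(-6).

-11

(g(t) − c)(t + q) = p for each data point; the three points give a linear system in c and q, then p follows.
Solving: c = 4, q = 4, p = 30, so g(t) = 4 + 30/(t + 4).
Then g(-6) = 4 + 30/(-2) = -11.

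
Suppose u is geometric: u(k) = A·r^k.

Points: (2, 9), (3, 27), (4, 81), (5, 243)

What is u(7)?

Consecutive ratio: 27/9 = 3, and 81/27 = 3, so r = 3.
Then A·3^2 = 9 gives A = 1, and u(k) = 1·3^k.
u(7) = 1·3^7 = 2187.

2187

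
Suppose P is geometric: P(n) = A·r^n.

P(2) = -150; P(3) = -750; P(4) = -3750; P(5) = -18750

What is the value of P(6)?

Consecutive ratio: -750/(-150) = 5, and -3750/(-750) = 5, so r = 5.
Then A·5^2 = -150 gives A = -6, and P(n) = -6·5^n.
P(6) = -6·5^6 = -93750.

-93750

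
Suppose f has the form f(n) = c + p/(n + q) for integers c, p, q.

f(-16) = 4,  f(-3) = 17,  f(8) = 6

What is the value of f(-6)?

-1

(f(n) − c)(n + q) = p for each data point; the three points give a linear system in c and q, then p follows.
Solving: c = 5, q = 4, p = 12, so f(n) = 5 + 12/(n + 4).
Then f(-6) = 5 + 12/(-2) = -1.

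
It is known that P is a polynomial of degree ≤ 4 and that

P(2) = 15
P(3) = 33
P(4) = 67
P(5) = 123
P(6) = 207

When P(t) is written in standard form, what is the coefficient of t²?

First differences: 18, 34, 56, 84. Second differences: 16, 22, 28. Third differences: 6, 6.
Level-3 differences are constant, so P has degree 3.
Fitting a degree-3 polynomial gives P(t) = t³ - t² + 4t + 3.
The coefficient of t² is -1.

-1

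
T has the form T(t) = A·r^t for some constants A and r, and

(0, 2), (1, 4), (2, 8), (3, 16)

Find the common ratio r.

Consecutive ratio: 4/2 = 2, and 8/4 = 2, so r = 2.
Then A·2^0 = 2 gives A = 2, and T(t) = 2·2^t.

2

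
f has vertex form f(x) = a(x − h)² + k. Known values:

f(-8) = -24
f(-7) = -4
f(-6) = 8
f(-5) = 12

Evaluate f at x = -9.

First differences 20, 12, 4; second difference -8 = 2a, so a = -4.
Expanding, the x-coefficient is −2ah = 8h; matching it to the data gives h = -5, and then k = 12.
So f(x) = -4(x + 5)² + 12.
f(-9) = -4·(-4)² + 12 = -52.

-52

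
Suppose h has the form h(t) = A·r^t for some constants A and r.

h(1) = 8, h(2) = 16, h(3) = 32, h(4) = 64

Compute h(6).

256

Consecutive ratio: 16/8 = 2, and 32/16 = 2, so r = 2.
Then A·2^1 = 8 gives A = 4, and h(t) = 4·2^t.
h(6) = 4·2^6 = 256.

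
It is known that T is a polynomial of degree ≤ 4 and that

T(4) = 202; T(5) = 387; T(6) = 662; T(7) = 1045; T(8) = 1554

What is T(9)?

2207

Write T(m) = am^4 + bm³ + cm² + dm + e; the 5 given values yield a linear system in the 5 coefficients.
Solving, the leading coefficient vanishes, and T(m) = 3m³ + 2m + 2.
Then T(9) = 2207.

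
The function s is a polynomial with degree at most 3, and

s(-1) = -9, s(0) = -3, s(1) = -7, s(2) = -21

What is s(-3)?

Write s(k) = ak³ + bk² + ck + d; the 4 given values yield a linear system in the 4 coefficients.
Solving, the leading coefficient vanishes, and s(k) = -5k² + k - 3.
Then s(-3) = -51.

-51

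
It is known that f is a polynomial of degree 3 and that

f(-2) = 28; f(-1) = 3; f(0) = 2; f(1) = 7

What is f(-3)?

95

Write f(k) = ak³ + bk² + ck + d; the 4 given values yield a linear system in the 4 coefficients.
Solving, f(k) = -3k³ + 3k² + 5k + 2.
Then f(-3) = 95.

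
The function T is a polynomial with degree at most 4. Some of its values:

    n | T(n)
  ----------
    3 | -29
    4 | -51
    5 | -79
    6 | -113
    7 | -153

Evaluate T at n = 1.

First differences: -22, -28, -34, -40. Second differences: -6, -6, -6.
Level-2 differences are constant, so T has degree 2.
Fitting a degree-2 polynomial gives T(n) = -3n² - n + 1.
Then T(1) = -3.

-3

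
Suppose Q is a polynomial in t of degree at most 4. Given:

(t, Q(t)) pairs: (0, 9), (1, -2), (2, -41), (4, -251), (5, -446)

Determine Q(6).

-717

Write Q(t) = at^4 + bt³ + ct² + dt + e; the 5 given values yield a linear system in the 5 coefficients.
Solving, the leading coefficient vanishes, and Q(t) = -2t³ - 8t² - t + 9.
Then Q(6) = -717.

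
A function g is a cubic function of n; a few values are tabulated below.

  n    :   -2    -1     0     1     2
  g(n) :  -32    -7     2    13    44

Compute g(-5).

-383

First differences: 25, 9, 11, 31. Second differences: -16, 2, 20. Third differences: 18, 18.
Level-3 differences are constant, so g has degree 3.
Fitting a degree-3 polynomial gives g(n) = 3n³ + n² + 7n + 2.
Then g(-5) = -383.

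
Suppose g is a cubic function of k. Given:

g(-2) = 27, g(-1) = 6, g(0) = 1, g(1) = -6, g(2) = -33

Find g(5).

-414

First differences: -21, -5, -7, -27. Second differences: 16, -2, -20. Third differences: -18, -18.
Level-3 differences are constant, so g has degree 3.
Fitting a degree-3 polynomial gives g(k) = -3k³ - k² - 3k + 1.
Then g(5) = -414.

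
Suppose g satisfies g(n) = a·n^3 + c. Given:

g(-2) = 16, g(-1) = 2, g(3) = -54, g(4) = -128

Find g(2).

From g(-2) = 16 and g(-1) = 2: -8a + c = 16 and -1a + c = 2.
Subtracting: 7a = -14, so a = -2; then c = 16 − (-2)·(-8) = 0.
So g(n) = -2n³ + 0, and g(2) = -16.

-16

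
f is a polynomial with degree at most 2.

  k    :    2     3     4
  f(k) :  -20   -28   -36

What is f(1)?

First differences: -8, -8.
Level-1 differences are constant, so f has degree 1.
Fitting a degree-1 polynomial gives f(k) = -8k - 4.
Then f(1) = -12.

-12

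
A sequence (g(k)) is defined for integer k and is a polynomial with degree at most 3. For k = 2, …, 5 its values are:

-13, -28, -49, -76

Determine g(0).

First differences: -15, -21, -27. Second differences: -6, -6.
Level-2 differences are constant, so g has degree 2.
Fitting a degree-2 polynomial gives g(k) = -3k² - 1.
Then g(0) = -1.

-1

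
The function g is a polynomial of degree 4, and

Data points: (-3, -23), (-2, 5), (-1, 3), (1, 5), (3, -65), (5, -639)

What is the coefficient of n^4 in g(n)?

-1

Write g(n) = an^4 + bn³ + cn² + dn + e; the 6 given values yield a linear system in the 5 coefficients.
Solving, g(n) = -n^4 - n³ + 4n² + 2n + 1.
The coefficient of n^4 is -1.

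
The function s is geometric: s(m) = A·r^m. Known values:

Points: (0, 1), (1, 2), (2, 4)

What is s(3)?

8

Consecutive ratio: 2/1 = 2, and 4/2 = 2, so r = 2.
Then A·2^0 = 1 gives A = 1, and s(m) = 1·2^m.
s(3) = 1·2^3 = 8.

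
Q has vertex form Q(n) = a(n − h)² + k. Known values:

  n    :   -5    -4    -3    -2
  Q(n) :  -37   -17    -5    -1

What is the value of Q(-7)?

-101

First differences 20, 12, 4; second difference -8 = 2a, so a = -4.
Expanding, the n-coefficient is −2ah = 8h; matching it to the data gives h = -2, and then k = -1.
So Q(n) = -4(n + 2)² − 1.
Q(-7) = -4·(-5)² − 1 = -101.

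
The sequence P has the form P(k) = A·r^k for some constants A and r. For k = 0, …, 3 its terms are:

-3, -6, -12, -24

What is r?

Consecutive ratio: -6/(-3) = 2, and -12/(-6) = 2, so r = 2.
Then A·2^0 = -3 gives A = -3, and P(k) = -3·2^k.

2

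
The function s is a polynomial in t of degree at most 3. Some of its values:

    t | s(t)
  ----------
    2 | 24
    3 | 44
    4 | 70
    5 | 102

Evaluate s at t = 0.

2

Write s(t) = at³ + bt² + ct + d; the 4 given values yield a linear system in the 4 coefficients.
Solving, the leading coefficient vanishes, and s(t) = 3t² + 5t + 2.
Then s(0) = 2.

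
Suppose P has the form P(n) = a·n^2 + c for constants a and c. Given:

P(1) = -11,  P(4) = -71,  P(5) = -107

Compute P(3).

From P(1) = -11 and P(4) = -71: 1a + c = -11 and 16a + c = -71.
Subtracting: 15a = -60, so a = -4; then c = -11 − (-4)·1 = -7.
So P(n) = -4n² − 7, and P(3) = -43.

-43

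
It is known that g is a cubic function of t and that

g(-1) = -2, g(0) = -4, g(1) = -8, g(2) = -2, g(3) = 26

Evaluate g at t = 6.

First differences: -2, -4, 6, 28. Second differences: -2, 10, 22. Third differences: 12, 12.
Level-3 differences are constant, so g has degree 3.
Fitting a degree-3 polynomial gives g(t) = 2t³ - t² - 5t - 4.
Then g(6) = 362.

362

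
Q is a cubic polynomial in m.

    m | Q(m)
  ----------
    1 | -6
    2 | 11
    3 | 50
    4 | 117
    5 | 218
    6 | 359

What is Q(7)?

First differences: 17, 39, 67, 101, 141. Second differences: 22, 28, 34, 40. Third differences: 6, 6, 6.
Level-3 differences are constant, so Q has degree 3.
Extending the table by one column gives the next first difference 187, so Q(7) = 359 + 187 = 546.

546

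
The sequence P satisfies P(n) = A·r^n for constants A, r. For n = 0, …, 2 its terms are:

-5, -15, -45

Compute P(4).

-405

Consecutive ratio: -15/(-5) = 3, and -45/(-15) = 3, so r = 3.
Then A·3^0 = -5 gives A = -5, and P(n) = -5·3^n.
P(4) = -5·3^4 = -405.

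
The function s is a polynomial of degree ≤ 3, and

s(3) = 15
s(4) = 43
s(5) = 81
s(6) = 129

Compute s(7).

187

First differences: 28, 38, 48. Second differences: 10, 10.
Level-2 differences are constant, so s has degree 2.
Fitting a degree-2 polynomial gives s(x) = 5x² - 7x - 9.
Then s(7) = 187.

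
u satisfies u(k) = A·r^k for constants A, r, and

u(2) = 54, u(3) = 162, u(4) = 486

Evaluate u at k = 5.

1458

Consecutive ratio: 162/54 = 3, and 486/162 = 3, so r = 3.
Then A·3^2 = 54 gives A = 6, and u(k) = 6·3^k.
u(5) = 6·3^5 = 1458.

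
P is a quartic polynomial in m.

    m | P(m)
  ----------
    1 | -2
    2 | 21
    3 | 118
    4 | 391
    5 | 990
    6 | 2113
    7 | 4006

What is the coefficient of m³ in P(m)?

-3

Write P(m) = am^4 + bm³ + cm² + dm + e; the 7 given values yield a linear system in the 5 coefficients.
Solving, P(m) = 2m^4 - 3m³ + 5m² - m - 5.
The coefficient of m³ is -3.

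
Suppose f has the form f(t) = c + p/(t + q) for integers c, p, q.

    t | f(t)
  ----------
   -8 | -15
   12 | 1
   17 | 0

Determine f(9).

(f(t) − c)(t + q) = p for each data point; the three points give a linear system in c and q, then p follows.
Solving: c = -3, q = 3, p = 60, so f(t) = -3 + 60/(t + 3).
Then f(9) = -3 + 60/12 = 2.

2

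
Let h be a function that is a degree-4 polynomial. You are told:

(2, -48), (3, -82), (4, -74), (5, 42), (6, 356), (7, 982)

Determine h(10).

6232

First differences: -34, 8, 116, 314, 626. Second differences: 42, 108, 198, 312. Third differences: 66, 90, 114. Fourth differences: 24, 24.
Level-4 differences are constant, so h has degree 4.
Fitting a degree-4 polynomial gives h(x) = x^4 - 3x³ - 7x² - 7x + 2.
Then h(10) = 6232.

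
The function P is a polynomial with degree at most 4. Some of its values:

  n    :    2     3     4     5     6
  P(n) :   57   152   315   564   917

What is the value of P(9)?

2780

First differences: 95, 163, 249, 353. Second differences: 68, 86, 104. Third differences: 18, 18.
Level-3 differences are constant, so P has degree 3.
Fitting a degree-3 polynomial gives P(n) = 3n³ + 7n² + 3n - 1.
Then P(9) = 2780.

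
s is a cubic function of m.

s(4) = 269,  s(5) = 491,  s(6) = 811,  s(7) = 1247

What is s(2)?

47

Write s(m) = am³ + bm² + cm + d; the 4 given values yield a linear system in the 4 coefficients.
Solving, s(m) = 3m³ + 4m² + 3m + 1.
Then s(2) = 47.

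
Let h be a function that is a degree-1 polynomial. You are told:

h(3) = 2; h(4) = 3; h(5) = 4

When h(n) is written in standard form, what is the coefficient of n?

1

First differences: 1, 1.
Level-1 differences are constant, so h has degree 1.
Fitting a degree-1 polynomial gives h(n) = n - 1.
The coefficient of n is 1.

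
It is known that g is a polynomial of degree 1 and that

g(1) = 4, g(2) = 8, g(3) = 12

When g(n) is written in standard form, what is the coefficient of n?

First differences: 4, 4.
Level-1 differences are constant, so g has degree 1.
Fitting a degree-1 polynomial gives g(n) = 4n.
The coefficient of n is 4.

4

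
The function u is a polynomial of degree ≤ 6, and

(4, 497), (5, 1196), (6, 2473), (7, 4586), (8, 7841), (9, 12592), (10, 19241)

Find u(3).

166

First differences: 699, 1277, 2113, 3255, 4751, 6649. Second differences: 578, 836, 1142, 1496, 1898. Third differences: 258, 306, 354, 402. Fourth differences: 48, 48, 48.
Level-4 differences are constant, so u has degree 4.
Fitting a degree-4 polynomial gives u(x) = 2x^4 - x³ + 2x² + 4x + 1.
Then u(3) = 166.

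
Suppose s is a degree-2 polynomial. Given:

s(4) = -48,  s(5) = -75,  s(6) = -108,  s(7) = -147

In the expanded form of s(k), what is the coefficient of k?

0

Write s(k) = ak² + bk + c; the 4 given values yield a linear system in the 3 coefficients.
Solving, s(k) = -3k².
The coefficient of k is 0.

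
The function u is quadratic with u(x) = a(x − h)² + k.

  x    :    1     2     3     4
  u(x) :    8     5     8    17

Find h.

2

First differences -3, 3, 9; second difference 6 = 2a, so a = 3.
Expanding, the x-coefficient is −2ah = -6h; matching it to the data gives h = 2, and then k = 5.
So u(x) = 3(x − 2)² + 5.
Hence h = 2.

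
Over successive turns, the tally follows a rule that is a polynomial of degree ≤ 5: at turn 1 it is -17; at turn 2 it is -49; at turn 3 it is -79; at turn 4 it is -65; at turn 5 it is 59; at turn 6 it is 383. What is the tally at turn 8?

2111

Write the value at k as Q(k).
First differences: -32, -30, 14, 124, 324. Second differences: 2, 44, 110, 200. Third differences: 42, 66, 90. Fourth differences: 24, 24.
Level-4 differences are constant, so Q has degree 4.
Fitting a degree-4 polynomial gives Q(k) = k^4 - 3k³ - 6k² - 8k - 1.
Then Q(8) = 2111.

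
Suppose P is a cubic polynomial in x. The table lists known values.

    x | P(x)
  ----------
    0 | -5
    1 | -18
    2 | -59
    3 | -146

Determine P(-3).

Write P(x) = ax³ + bx² + cx + d; the 4 given values yield a linear system in the 4 coefficients.
Solving, P(x) = -3x³ - 5x² - 5x - 5.
Then P(-3) = 46.

46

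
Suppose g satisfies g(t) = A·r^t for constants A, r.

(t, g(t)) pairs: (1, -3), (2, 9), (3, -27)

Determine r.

-3

Consecutive ratio: 9/(-3) = -3, and -27/9 = -3, so r = -3.
Then A·(-3)^1 = -3 gives A = 1, and g(t) = 1·(-3)^t.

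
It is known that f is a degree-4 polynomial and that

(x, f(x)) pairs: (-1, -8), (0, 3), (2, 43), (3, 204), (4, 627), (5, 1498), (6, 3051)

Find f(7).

5568

Write f(x) = ax^4 + bx³ + cx² + dx + e; the 7 given values yield a linear system in the 5 coefficients.
Solving, f(x) = 2x^4 + 3x³ - 6x² + 4x + 3.
Then f(7) = 5568.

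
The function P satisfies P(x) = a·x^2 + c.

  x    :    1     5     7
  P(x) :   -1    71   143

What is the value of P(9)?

From P(1) = -1 and P(5) = 71: 1a + c = -1 and 25a + c = 71.
Subtracting: 24a = 72, so a = 3; then c = -1 − 3·1 = -4.
So P(x) = 3x² − 4, and P(9) = 239.

239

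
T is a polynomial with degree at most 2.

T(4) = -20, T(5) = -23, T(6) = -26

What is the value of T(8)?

-32

First differences: -3, -3.
Level-1 differences are constant, so T has degree 1.
Fitting a degree-1 polynomial gives T(t) = -3t - 8.
Then T(8) = -32.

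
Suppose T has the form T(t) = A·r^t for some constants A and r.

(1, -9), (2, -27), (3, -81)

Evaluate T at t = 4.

Consecutive ratio: -27/(-9) = 3, and -81/(-27) = 3, so r = 3.
Then A·3^1 = -9 gives A = -3, and T(t) = -3·3^t.
T(4) = -3·3^4 = -243.

-243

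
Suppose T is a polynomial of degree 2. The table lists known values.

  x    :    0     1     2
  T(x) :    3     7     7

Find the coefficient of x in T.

Write T(x) = ax² + bx + c; the 3 given values yield a linear system in the 3 coefficients.
Solving, T(x) = -2x² + 6x + 3.
The coefficient of x is 6.

6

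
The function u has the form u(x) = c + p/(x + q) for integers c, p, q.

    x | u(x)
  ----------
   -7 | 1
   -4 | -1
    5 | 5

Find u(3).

6

(u(x) − c)(x + q) = p for each data point; the three points give a linear system in c and q, then p follows.
Solving: c = 3, q = 1, p = 12, so u(x) = 3 + 12/(x + 1).
Then u(3) = 3 + 12/4 = 6.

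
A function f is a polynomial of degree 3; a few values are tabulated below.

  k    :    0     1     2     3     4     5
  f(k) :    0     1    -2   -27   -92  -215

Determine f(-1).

13

First differences: 1, -3, -25, -65, -123. Second differences: -4, -22, -40, -58. Third differences: -18, -18, -18.
Level-3 differences are constant, so f has degree 3.
Fitting a degree-3 polynomial gives f(k) = -3k³ + 7k² - 3k.
Then f(-1) = 13.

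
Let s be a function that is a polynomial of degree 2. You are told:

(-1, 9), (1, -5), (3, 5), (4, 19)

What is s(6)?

65

Write s(n) = an² + bn + c; the 4 given values yield a linear system in the 3 coefficients.
Solving, s(n) = 3n² - 7n - 1.
Then s(6) = 65.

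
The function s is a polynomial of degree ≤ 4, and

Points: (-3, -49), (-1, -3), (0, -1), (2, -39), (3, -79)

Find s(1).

Write s(k) = ak^4 + bk³ + ck² + dk + e; the 5 given values yield a linear system in the 5 coefficients.
Solving, the top 2 coefficients vanish, and s(k) = -7k² - 5k - 1.
Then s(1) = -13.

-13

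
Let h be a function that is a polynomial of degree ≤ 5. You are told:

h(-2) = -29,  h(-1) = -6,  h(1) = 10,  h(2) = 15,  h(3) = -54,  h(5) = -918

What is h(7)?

-4070

Write h(x) = ax^5 + bx^4 + cx³ + dx² + ex + p; the 6 given values yield a linear system in the 6 coefficients.
Solving, the leading coefficient vanishes, and h(x) = -2x^4 + x³ + 7x² + 7x - 3.
Then h(7) = -4070.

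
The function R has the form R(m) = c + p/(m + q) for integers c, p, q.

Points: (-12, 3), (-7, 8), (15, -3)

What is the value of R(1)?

-10

(R(m) − c)(m + q) = p for each data point; the three points give a linear system in c and q, then p follows.
Solving: c = -1, q = 3, p = -36, so R(m) = -1 − 36/(m + 3).
Then R(1) = -1 − 36/4 = -10.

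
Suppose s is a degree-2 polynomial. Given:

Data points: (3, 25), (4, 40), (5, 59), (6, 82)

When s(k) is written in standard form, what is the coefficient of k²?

Write s(k) = ak² + bk + c; the 4 given values yield a linear system in the 3 coefficients.
Solving, s(k) = 2k² + k + 4.
The coefficient of k² is 2.

2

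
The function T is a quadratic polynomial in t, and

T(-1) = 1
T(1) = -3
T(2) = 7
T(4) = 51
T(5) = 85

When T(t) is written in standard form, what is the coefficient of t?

-2

Write T(t) = at² + bt + c; the 5 given values yield a linear system in the 3 coefficients.
Solving, T(t) = 4t² - 2t - 5.
The coefficient of t is -2.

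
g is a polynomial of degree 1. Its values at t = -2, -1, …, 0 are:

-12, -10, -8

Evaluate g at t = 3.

-2

First differences: 2, 2.
Level-1 differences are constant, so g has degree 1.
Fitting a degree-1 polynomial gives g(t) = 2t - 8.
Then g(3) = -2.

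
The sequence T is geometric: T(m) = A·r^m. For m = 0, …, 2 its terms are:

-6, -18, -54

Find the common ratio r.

3

Consecutive ratio: -18/(-6) = 3, and -54/(-18) = 3, so r = 3.
Then A·3^0 = -6 gives A = -6, and T(m) = -6·3^m.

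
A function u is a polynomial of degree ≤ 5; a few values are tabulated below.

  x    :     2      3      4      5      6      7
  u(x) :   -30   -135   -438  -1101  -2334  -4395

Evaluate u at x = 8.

Write u(x) = ax^5 + bx^4 + cx³ + dx² + ex + p; the 6 given values yield a linear system in the 6 coefficients.
Solving, the leading coefficient vanishes, and u(x) = -2x^4 + x³ + 2x² - 4x - 6.
Then u(8) = -7590.

-7590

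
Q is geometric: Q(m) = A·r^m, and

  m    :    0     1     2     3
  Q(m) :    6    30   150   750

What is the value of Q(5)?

18750

Consecutive ratio: 30/6 = 5, and 150/30 = 5, so r = 5.
Then A·5^0 = 6 gives A = 6, and Q(m) = 6·5^m.
Q(5) = 6·5^5 = 18750.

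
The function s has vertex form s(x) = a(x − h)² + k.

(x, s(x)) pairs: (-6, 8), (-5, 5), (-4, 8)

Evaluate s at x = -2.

32

First differences -3, 3; second difference 6 = 2a, so a = 3.
Expanding, the x-coefficient is −2ah = -6h; matching it to the data gives h = -5, and then k = 5.
So s(x) = 3(x + 5)² + 5.
s(-2) = 3·3² + 5 = 32.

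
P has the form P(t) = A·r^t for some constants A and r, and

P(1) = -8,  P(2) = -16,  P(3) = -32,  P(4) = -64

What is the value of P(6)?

Consecutive ratio: -16/(-8) = 2, and -32/(-16) = 2, so r = 2.
Then A·2^1 = -8 gives A = -4, and P(t) = -4·2^t.
P(6) = -4·2^6 = -256.

-256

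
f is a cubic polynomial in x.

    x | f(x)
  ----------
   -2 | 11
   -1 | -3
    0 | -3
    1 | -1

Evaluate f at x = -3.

51

Write f(x) = ax³ + bx² + cx + d; the 4 given values yield a linear system in the 4 coefficients.
Solving, f(x) = -2x³ + x² + 3x - 3.
Then f(-3) = 51.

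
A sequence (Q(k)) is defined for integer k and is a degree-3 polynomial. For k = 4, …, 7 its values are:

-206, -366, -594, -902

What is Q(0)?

-6

Write Q(k) = ak³ + bk² + ck + d; the 4 given values yield a linear system in the 4 coefficients.
Solving, Q(k) = -2k³ - 4k² - 2k - 6.
The constant term is Q(0) = -6.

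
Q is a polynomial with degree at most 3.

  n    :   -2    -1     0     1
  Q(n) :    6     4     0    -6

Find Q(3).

First differences: -2, -4, -6. Second differences: -2, -2.
Level-2 differences are constant, so Q has degree 2.
Fitting a degree-2 polynomial gives Q(n) = -n² - 5n.
Then Q(3) = -24.

-24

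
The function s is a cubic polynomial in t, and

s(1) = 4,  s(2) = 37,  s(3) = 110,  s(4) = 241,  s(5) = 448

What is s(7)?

Write s(t) = at³ + bt² + ct + d; the 5 given values yield a linear system in the 4 coefficients.
Solving, s(t) = 3t³ + 2t² + 6t - 7.
Then s(7) = 1162.

1162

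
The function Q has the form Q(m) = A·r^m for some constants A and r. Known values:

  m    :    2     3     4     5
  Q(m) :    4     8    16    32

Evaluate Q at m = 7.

Consecutive ratio: 8/4 = 2, and 16/8 = 2, so r = 2.
Then A·2^2 = 4 gives A = 1, and Q(m) = 1·2^m.
Q(7) = 1·2^7 = 128.

128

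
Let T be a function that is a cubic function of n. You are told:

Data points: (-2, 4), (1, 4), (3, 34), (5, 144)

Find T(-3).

-8

Write T(n) = an³ + bn² + cn + d; the 4 given values yield a linear system in the 4 coefficients.
Solving, T(n) = n³ + n² - 2n + 4.
Then T(-3) = -8.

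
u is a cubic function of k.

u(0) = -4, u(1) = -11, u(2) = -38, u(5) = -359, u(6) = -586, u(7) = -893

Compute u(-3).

Write u(k) = ak³ + bk² + ck + d; the 6 given values yield a linear system in the 4 coefficients.
Solving, u(k) = -2k³ - 4k² - k - 4.
Then u(-3) = 17.

17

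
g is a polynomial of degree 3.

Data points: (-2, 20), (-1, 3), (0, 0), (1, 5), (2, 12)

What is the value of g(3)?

First differences: -17, -3, 5, 7. Second differences: 14, 8, 2. Third differences: -6, -6.
Level-3 differences are constant, so g has degree 3.
Fitting a degree-3 polynomial gives g(t) = -t³ + 4t² + 2t.
Then g(3) = 15.

15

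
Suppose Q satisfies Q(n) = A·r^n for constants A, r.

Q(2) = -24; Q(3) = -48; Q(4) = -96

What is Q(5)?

Consecutive ratio: -48/(-24) = 2, and -96/(-48) = 2, so r = 2.
Then A·2^2 = -24 gives A = -6, and Q(n) = -6·2^n.
Q(5) = -6·2^5 = -192.

-192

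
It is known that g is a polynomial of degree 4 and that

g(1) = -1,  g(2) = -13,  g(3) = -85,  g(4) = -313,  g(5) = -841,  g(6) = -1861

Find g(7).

-3613

First differences: -12, -72, -228, -528, -1020. Second differences: -60, -156, -300, -492. Third differences: -96, -144, -192. Fourth differences: -48, -48.
Level-4 differences are constant, so g has degree 4.
Fitting a degree-4 polynomial gives g(k) = -2k^4 + 4k³ - 4k² + 2k - 1.
Then g(7) = -3613.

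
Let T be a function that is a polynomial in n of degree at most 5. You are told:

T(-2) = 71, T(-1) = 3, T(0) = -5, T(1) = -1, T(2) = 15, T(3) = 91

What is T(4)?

First differences: -68, -8, 4, 16, 76. Second differences: 60, 12, 12, 60. Third differences: -48, 0, 48. Fourth differences: 48, 48.
Level-4 differences are constant, so T has degree 4.
Fitting a degree-4 polynomial gives T(n) = 2n^4 - 4n³ + 4n² + 2n - 5.
Then T(4) = 323.

323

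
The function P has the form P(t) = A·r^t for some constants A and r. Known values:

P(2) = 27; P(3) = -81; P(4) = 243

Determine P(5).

Consecutive ratio: -81/27 = -3, and 243/(-81) = -3, so r = -3.
Then A·(-3)^2 = 27 gives A = 3, and P(t) = 3·(-3)^t.
P(5) = 3·(-3)^5 = -729.

-729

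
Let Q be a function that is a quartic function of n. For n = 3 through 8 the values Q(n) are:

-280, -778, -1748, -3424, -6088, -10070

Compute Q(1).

First differences: -498, -970, -1676, -2664, -3982. Second differences: -472, -706, -988, -1318. Third differences: -234, -282, -330. Fourth differences: -48, -48.
Level-4 differences are constant, so Q has degree 4.
Fitting a degree-4 polynomial gives Q(n) = -2n^4 - 3n³ - 6n² + 5n + 2.
Then Q(1) = -4.

-4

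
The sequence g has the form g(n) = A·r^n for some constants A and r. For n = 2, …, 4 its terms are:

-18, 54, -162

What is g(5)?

Consecutive ratio: 54/(-18) = -3, and -162/54 = -3, so r = -3.
Then A·(-3)^2 = -18 gives A = -2, and g(n) = -2·(-3)^n.
g(5) = -2·(-3)^5 = 486.

486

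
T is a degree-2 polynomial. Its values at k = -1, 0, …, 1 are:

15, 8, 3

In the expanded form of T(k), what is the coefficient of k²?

1

Write T(k) = ak² + bk + c; the 3 given values yield a linear system in the 3 coefficients.
Solving, T(k) = k² - 6k + 8.
The coefficient of k² is 1.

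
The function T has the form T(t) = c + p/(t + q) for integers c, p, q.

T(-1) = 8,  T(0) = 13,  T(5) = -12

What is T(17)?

(T(t) − c)(t + q) = p for each data point; the three points give a linear system in c and q, then p follows.
Solving: c = -2, q = -2, p = -30, so T(t) = -2 − 30/(t − 2).
Then T(17) = -2 − 30/15 = -4.

-4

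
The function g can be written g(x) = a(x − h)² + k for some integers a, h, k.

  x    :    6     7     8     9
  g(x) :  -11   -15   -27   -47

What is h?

6

First differences -4, -12, -20; second difference -8 = 2a, so a = -4.
Expanding, the x-coefficient is −2ah = 8h; matching it to the data gives h = 6, and then k = -11.
So g(x) = -4(x − 6)² − 11.
Hence h = 6.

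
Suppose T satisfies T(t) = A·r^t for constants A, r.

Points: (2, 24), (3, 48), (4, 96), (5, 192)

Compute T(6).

384

Consecutive ratio: 48/24 = 2, and 96/48 = 2, so r = 2.
Then A·2^2 = 24 gives A = 6, and T(t) = 6·2^t.
T(6) = 6·2^6 = 384.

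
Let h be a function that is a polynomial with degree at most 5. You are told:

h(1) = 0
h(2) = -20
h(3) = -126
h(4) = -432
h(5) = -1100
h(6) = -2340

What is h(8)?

Write h(k) = ak^5 + bk^4 + ck³ + dk² + ek + p; the 6 given values yield a linear system in the 6 coefficients.
Solving, the leading coefficient vanishes, and h(k) = -2k^4 + k³ + k².
Then h(8) = -7616.

-7616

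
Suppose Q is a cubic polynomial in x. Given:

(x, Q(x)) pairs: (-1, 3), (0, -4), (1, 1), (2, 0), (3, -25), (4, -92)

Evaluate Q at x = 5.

-219

Write Q(x) = ax³ + bx² + cx + d; the 6 given values yield a linear system in the 4 coefficients.
Solving, Q(x) = -3x³ + 6x² + 2x - 4.
Then Q(5) = -219.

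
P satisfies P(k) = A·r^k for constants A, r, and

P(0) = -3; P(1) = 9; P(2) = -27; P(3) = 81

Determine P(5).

729

Consecutive ratio: 9/(-3) = -3, and -27/9 = -3, so r = -3.
Then A·(-3)^0 = -3 gives A = -3, and P(k) = -3·(-3)^k.
P(5) = -3·(-3)^5 = 729.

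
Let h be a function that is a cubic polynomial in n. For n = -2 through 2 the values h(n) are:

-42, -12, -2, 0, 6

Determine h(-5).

-372

First differences: 30, 10, 2, 6. Second differences: -20, -8, 4. Third differences: 12, 12.
Level-3 differences are constant, so h has degree 3.
Fitting a degree-3 polynomial gives h(n) = 2n³ - 4n² + 4n - 2.
Then h(-5) = -372.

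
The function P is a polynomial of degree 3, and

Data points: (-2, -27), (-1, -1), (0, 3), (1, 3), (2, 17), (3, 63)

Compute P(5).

First differences: 26, 4, 0, 14, 46. Second differences: -22, -4, 14, 32. Third differences: 18, 18, 18.
Level-3 differences are constant, so P has degree 3.
Fitting a degree-3 polynomial gives P(m) = 3m³ - 2m² - m + 3.
Then P(5) = 323.

323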